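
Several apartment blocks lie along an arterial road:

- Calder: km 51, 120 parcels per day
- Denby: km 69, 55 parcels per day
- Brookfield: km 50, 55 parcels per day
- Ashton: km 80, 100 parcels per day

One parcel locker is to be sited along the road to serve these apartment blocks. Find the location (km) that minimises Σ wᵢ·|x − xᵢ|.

For a sum of weighted absolute distances on a line, the optimum is the weighted median (not the mean). Total weight W = 330; half-weight = 165.
Sort by position and accumulate weight:
  km 50 (Brookfield, w=55) → cum 55
  km 51 (Calder, w=120) → cum 175  ≥ 165 → median here
  km 69 (Denby, w=55) → cum 230
  km 80 (Ashton, w=100) → cum 330
Optimal location: km 51.

x = 51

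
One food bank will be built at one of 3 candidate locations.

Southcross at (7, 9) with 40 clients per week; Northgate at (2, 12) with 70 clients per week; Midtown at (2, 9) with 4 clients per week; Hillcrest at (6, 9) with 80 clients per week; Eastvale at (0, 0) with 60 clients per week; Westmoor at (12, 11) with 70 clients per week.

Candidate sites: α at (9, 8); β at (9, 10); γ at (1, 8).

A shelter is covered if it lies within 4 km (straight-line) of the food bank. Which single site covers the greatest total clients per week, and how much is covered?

Coverage radius r = 4 km; a point is covered iff (Δx)²+(Δy)² ≤ 4² = 16.
  α (9, 8): covers {Southcross, Hillcrest} → 120
  β (9, 10): covers {Southcross, Hillcrest, Westmoor} → 190
  γ (1, 8): covers {Midtown} → 4
Maximum coverage at β: 190 clients per week.

β, covering 190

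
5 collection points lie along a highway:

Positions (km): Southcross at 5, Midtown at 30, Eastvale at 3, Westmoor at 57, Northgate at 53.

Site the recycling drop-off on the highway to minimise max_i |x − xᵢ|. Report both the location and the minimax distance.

location 30, max distance 27

The 1-center on a line is the midpoint of the two extreme points: leftmost at 3, rightmost at 57.
Optimal location = (3 + 57)/2 = 30; maximum distance = (57 − 3)/2 = 27.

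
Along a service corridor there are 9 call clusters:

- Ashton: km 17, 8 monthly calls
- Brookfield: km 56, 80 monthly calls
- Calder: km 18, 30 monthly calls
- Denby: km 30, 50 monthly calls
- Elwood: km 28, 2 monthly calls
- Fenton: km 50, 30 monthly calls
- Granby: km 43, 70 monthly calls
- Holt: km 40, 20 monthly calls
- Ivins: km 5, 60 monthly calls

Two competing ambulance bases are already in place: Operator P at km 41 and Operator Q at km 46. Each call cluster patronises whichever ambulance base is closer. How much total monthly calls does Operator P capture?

240

The indifferent point is the midpoint (41+46)/2 = 43.5; call clusters left of it (closer to Operator P at 41) go to Operator P, those right go to Operator Q.
  Ivins at 5 (w=60) → Operator P
  Ashton at 17 (w=8) → Operator P
  Calder at 18 (w=30) → Operator P
  Elwood at 28 (w=2) → Operator P
  Denby at 30 (w=50) → Operator P
  Holt at 40 (w=20) → Operator P
  Granby at 43 (w=70) → Operator P
  Fenton at 50 (w=30) → Operator Q
  Brookfield at 56 (w=80) → Operator Q
Operator P captures 240; Operator Q captures 110.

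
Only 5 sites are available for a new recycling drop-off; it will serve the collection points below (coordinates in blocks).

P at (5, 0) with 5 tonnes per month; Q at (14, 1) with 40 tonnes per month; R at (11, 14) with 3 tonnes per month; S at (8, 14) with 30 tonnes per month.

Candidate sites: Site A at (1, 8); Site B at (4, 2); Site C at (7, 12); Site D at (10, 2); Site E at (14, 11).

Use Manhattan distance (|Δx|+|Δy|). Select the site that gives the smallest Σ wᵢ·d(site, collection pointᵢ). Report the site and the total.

Site D, total 694 blocks

Total weighted distance at each candidate:
  Site A (1, 8): total = 1298
  Site B (4, 2): total = 992
  Site C (7, 12): total = 898
  Site D (10, 2): total = 694
  Site E (14, 11): total = 788
Minimum is at Site D with total 694 blocks.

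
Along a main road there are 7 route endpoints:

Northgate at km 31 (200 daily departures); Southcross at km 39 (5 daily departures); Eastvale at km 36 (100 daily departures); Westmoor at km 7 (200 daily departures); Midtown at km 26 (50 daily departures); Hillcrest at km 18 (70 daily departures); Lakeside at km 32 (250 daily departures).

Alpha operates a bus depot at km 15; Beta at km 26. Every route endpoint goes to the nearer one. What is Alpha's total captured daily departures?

The indifferent point is the midpoint (15+26)/2 = 20.5; route endpoints left of it (closer to Alpha at 15) go to Alpha, those right go to Beta.
  Westmoor at 7 (w=200) → Alpha
  Hillcrest at 18 (w=70) → Alpha
  Midtown at 26 (w=50) → Beta
  Northgate at 31 (w=200) → Beta
  Lakeside at 32 (w=250) → Beta
  Eastvale at 36 (w=100) → Beta
  Southcross at 39 (w=5) → Beta
Alpha captures 270; Beta captures 605.

270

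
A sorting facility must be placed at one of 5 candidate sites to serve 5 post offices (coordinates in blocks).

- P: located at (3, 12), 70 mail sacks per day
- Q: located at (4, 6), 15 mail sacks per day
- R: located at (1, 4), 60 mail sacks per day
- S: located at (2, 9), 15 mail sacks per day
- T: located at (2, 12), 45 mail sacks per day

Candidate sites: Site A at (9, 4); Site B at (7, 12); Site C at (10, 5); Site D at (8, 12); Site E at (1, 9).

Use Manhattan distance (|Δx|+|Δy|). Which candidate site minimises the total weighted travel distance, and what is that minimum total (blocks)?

Site E, total 935 blocks

Total weighted distance at each candidate:
  Site A (9, 4): total = 2420
  Site B (7, 12): total = 1600
  Site C (10, 5): total = 2540
  Site D (8, 12): total = 1805
  Site E (1, 9): total = 935
Minimum is at Site E with total 935 blocks.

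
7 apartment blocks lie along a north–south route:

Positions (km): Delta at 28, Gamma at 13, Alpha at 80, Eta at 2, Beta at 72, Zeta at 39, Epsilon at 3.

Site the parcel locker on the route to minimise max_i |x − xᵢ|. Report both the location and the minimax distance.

The 1-center on a line is the midpoint of the two extreme points: leftmost at 2, rightmost at 80.
Optimal location = (2 + 80)/2 = 41; maximum distance = (80 − 2)/2 = 39.

location 41, max distance 39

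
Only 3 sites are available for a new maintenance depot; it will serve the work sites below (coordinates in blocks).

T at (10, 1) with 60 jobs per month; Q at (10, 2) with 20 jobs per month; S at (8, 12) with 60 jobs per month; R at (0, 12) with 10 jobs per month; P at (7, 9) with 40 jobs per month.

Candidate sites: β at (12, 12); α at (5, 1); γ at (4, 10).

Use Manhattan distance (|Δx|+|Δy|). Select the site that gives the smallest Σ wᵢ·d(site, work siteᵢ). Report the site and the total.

Total weighted distance at each candidate:
  β (12, 12): total = 1700
  α (5, 1): total = 1820
  γ (4, 10): total = 1760
Minimum is at β with total 1700 blocks.

β, total 1700 blocks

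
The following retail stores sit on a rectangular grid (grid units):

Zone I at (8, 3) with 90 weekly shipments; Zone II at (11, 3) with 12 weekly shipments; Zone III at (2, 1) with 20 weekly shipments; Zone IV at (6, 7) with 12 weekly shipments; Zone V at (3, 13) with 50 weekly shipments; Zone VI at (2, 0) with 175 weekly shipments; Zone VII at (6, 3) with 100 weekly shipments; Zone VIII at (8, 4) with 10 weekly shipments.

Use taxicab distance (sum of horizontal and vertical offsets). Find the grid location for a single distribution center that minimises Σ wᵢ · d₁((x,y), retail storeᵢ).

(3, 3)

Manhattan distance separates: Σwᵢ(|x−xᵢ|+|y−yᵢ|) = Σwᵢ|x−xᵢ| + Σwᵢ|y−yᵢ|, so x and y are optimised independently as 1-D weighted medians.
Total weight W = 469; half = 234.5.
x-coordinate, sorted with cumulative weight:
  x=2 (Zone III, w=20) cum 20
  x=2 (Zone VI, w=175) cum 195
  x=3 (Zone V, w=50) cum 245  ← median
  x=6 (Zone IV, w=12) cum 257
  x=6 (Zone VII, w=100) cum 357
  x=8 (Zone I, w=90) cum 447
  x=8 (Zone VIII, w=10) cum 457
  x=11 (Zone II, w=12) cum 469
⇒ x* = 3
y-coordinate, sorted with cumulative weight:
  y=0 (Zone VI, w=175) cum 175
  y=1 (Zone III, w=20) cum 195
  y=3 (Zone I, w=90) cum 285  ← median
  y=3 (Zone II, w=12) cum 297
  y=3 (Zone VII, w=100) cum 397
  y=4 (Zone VIII, w=10) cum 407
  y=7 (Zone IV, w=12) cum 419
  y=13 (Zone V, w=50) cum 469
⇒ y* = 3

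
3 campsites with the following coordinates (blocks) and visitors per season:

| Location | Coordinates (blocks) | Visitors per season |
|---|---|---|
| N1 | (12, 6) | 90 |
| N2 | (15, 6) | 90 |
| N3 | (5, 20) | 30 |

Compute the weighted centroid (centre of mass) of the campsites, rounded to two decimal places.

The minimiser of Σwᵢ‖p−pᵢ‖² is the weighted centroid p* = (Σwᵢpᵢ)/(Σwᵢ).
Σwᵢ = 210.
Σwᵢxᵢ = 90·12 + 90·15 + 30·5 = 2580.
Σwᵢyᵢ = 90·6 + 90·6 + 30·20 = 1680.
x* = 2580/210 = 12.29, y* = 1680/210 = 8.00.

(12.29, 8.00)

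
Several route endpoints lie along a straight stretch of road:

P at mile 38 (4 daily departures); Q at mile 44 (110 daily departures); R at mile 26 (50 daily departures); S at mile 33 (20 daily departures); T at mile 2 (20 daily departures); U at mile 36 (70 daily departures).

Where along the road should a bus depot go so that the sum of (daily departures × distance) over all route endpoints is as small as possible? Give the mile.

x = 36

For a sum of weighted absolute distances on a line, the optimum is the weighted median (not the mean). Total weight W = 274; half-weight = 137.
Sort by position and accumulate weight:
  mile 2 (T, w=20) → cum 20
  mile 26 (R, w=50) → cum 70
  mile 33 (S, w=20) → cum 90
  mile 36 (U, w=70) → cum 160  ≥ 137 → median here
  mile 38 (P, w=4) → cum 164
  mile 44 (Q, w=110) → cum 274
Optimal location: mile 36.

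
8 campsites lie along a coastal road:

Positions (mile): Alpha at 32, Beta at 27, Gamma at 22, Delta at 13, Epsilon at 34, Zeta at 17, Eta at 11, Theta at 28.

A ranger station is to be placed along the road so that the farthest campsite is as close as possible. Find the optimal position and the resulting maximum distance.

The 1-center on a line is the midpoint of the two extreme points: leftmost at 11, rightmost at 34.
Optimal location = (11 + 34)/2 = 22.5; maximum distance = (34 − 11)/2 = 11.5.

location 22.5, max distance 11.5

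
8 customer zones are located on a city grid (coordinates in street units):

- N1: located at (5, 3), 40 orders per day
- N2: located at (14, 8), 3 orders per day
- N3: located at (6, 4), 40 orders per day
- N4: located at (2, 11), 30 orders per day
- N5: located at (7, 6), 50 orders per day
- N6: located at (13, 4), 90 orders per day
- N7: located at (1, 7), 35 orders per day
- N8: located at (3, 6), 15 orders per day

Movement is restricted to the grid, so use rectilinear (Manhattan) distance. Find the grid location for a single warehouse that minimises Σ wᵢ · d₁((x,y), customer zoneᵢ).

(6, 4)

Manhattan distance separates: Σwᵢ(|x−xᵢ|+|y−yᵢ|) = Σwᵢ|x−xᵢ| + Σwᵢ|y−yᵢ|, so x and y are optimised independently as 1-D weighted medians.
Total weight W = 303; half = 151.5.
x-coordinate, sorted with cumulative weight:
  x=1 (N7, w=35) cum 35
  x=2 (N4, w=30) cum 65
  x=3 (N8, w=15) cum 80
  x=5 (N1, w=40) cum 120
  x=6 (N3, w=40) cum 160  ← median
  x=7 (N5, w=50) cum 210
  x=13 (N6, w=90) cum 300
  x=14 (N2, w=3) cum 303
⇒ x* = 6
y-coordinate, sorted with cumulative weight:
  y=3 (N1, w=40) cum 40
  y=4 (N3, w=40) cum 80
  y=4 (N6, w=90) cum 170  ← median
  y=6 (N5, w=50) cum 220
  y=6 (N8, w=15) cum 235
  y=7 (N7, w=35) cum 270
  y=8 (N2, w=3) cum 273
  y=11 (N4, w=30) cum 303
⇒ y* = 4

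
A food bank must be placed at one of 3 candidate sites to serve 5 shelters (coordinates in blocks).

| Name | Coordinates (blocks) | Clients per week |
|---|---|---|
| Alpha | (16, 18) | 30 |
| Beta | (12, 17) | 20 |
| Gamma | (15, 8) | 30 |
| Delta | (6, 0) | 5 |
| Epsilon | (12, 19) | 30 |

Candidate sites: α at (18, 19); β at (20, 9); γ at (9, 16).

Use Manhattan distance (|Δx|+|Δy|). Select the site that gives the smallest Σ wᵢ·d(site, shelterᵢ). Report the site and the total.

α, total 1005 blocks

Total weighted distance at each candidate:
  α (18, 19): total = 1005
  β (20, 9): total = 1545
  γ (9, 16): total = 1045
Minimum is at α with total 1005 blocks.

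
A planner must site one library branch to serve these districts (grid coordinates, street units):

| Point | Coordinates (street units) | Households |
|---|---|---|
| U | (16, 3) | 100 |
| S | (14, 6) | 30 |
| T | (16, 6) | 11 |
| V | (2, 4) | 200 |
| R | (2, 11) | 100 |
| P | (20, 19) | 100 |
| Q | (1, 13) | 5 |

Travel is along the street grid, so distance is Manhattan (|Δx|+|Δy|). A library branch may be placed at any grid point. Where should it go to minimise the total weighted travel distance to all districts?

(2, 4)

Manhattan distance separates: Σwᵢ(|x−xᵢ|+|y−yᵢ|) = Σwᵢ|x−xᵢ| + Σwᵢ|y−yᵢ|, so x and y are optimised independently as 1-D weighted medians.
Total weight W = 546; half = 273.
x-coordinate, sorted with cumulative weight:
  x=1 (Q, w=5) cum 5
  x=2 (V, w=200) cum 205
  x=2 (R, w=100) cum 305  ← median
  x=14 (S, w=30) cum 335
  x=16 (U, w=100) cum 435
  x=16 (T, w=11) cum 446
  x=20 (P, w=100) cum 546
⇒ x* = 2
y-coordinate, sorted with cumulative weight:
  y=3 (U, w=100) cum 100
  y=4 (V, w=200) cum 300  ← median
  y=6 (S, w=30) cum 330
  y=6 (T, w=11) cum 341
  y=11 (R, w=100) cum 441
  y=13 (Q, w=5) cum 446
  y=19 (P, w=100) cum 546
⇒ y* = 4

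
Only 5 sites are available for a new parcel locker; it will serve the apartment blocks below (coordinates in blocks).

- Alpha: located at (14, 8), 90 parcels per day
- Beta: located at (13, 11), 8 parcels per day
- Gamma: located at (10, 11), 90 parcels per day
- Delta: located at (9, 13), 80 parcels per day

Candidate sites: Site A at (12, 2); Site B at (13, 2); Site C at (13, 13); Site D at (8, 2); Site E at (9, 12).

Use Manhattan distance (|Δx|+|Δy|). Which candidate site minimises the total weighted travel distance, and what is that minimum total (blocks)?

Site E, total 1110 blocks

Total weighted distance at each candidate:
  Site A (12, 2): total = 2910
  Site B (13, 2): total = 2982
  Site C (13, 13): total = 1326
  Site D (8, 2): total = 3142
  Site E (9, 12): total = 1110
Minimum is at Site E with total 1110 blocks.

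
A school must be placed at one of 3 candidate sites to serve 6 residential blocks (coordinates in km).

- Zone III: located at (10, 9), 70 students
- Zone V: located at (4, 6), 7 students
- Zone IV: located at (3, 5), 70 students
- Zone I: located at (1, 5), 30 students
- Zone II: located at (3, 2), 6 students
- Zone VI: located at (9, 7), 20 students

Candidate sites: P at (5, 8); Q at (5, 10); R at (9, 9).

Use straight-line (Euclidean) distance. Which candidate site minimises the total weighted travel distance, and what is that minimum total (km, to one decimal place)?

P, total 895.4 km

Total weighted distance at each candidate:
  P (5, 8): total = 895.4
  Q (5, 10): total = 1104.3
  R (9, 9): total = 979.2
Minimum is at P with total 895.4 km.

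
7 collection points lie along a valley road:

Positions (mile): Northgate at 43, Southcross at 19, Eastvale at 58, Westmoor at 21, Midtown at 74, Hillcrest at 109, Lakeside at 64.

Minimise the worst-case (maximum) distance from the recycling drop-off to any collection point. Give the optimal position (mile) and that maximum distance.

location 64, max distance 45

The 1-center on a line is the midpoint of the two extreme points: leftmost at 19, rightmost at 109.
Optimal location = (19 + 109)/2 = 64; maximum distance = (109 − 19)/2 = 45.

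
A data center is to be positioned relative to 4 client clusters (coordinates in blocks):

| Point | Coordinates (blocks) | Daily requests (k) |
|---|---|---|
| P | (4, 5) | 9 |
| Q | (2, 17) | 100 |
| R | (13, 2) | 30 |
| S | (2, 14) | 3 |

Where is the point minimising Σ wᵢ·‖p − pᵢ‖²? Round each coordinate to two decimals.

(4.45, 13.01)

The minimiser of Σwᵢ‖p−pᵢ‖² is the weighted centroid p* = (Σwᵢpᵢ)/(Σwᵢ).
Σwᵢ = 142.
Σwᵢxᵢ = 9·4 + 100·2 + 30·13 + 3·2 = 632.
Σwᵢyᵢ = 9·5 + 100·17 + 30·2 + 3·14 = 1847.
x* = 632/142 = 4.45, y* = 1847/142 = 13.01.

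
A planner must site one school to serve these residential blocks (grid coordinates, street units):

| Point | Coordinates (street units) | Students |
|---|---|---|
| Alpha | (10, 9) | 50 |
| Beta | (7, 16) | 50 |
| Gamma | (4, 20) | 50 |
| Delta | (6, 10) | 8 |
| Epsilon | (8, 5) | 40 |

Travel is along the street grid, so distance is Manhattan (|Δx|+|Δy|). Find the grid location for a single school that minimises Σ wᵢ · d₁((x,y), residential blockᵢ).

(7, 16)

Manhattan distance separates: Σwᵢ(|x−xᵢ|+|y−yᵢ|) = Σwᵢ|x−xᵢ| + Σwᵢ|y−yᵢ|, so x and y are optimised independently as 1-D weighted medians.
Total weight W = 198; half = 99.
x-coordinate, sorted with cumulative weight:
  x=4 (Gamma, w=50) cum 50
  x=6 (Delta, w=8) cum 58
  x=7 (Beta, w=50) cum 108  ← median
  x=8 (Epsilon, w=40) cum 148
  x=10 (Alpha, w=50) cum 198
⇒ x* = 7
y-coordinate, sorted with cumulative weight:
  y=5 (Epsilon, w=40) cum 40
  y=9 (Alpha, w=50) cum 90
  y=10 (Delta, w=8) cum 98
  y=16 (Beta, w=50) cum 148  ← median
  y=20 (Gamma, w=50) cum 198
⇒ y* = 16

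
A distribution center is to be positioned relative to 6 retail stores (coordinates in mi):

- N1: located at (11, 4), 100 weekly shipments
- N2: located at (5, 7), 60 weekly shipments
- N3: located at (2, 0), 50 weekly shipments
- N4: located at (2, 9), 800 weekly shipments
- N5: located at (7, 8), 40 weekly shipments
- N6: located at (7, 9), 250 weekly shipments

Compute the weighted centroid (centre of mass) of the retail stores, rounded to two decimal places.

The minimiser of Σwᵢ‖p−pᵢ‖² is the weighted centroid p* = (Σwᵢpᵢ)/(Σwᵢ).
Σwᵢ = 1300.
Σwᵢxᵢ = 100·11 + 60·5 + 50·2 + 800·2 + 40·7 + 250·7 = 5130.
Σwᵢyᵢ = 100·4 + 60·7 + 50·0 + 800·9 + 40·8 + 250·9 = 10590.
x* = 5130/1300 = 3.95, y* = 10590/1300 = 8.15.

(3.95, 8.15)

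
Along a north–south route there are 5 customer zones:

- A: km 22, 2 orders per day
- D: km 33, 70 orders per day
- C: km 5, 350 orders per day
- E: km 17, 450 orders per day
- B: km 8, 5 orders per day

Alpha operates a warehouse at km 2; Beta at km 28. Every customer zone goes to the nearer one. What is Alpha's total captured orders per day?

The indifferent point is the midpoint (2+28)/2 = 15; customer zones left of it (closer to Alpha at 2) go to Alpha, those right go to Beta.
  C at 5 (w=350) → Alpha
  B at 8 (w=5) → Alpha
  E at 17 (w=450) → Beta
  A at 22 (w=2) → Beta
  D at 33 (w=70) → Beta
Alpha captures 355; Beta captures 522.

355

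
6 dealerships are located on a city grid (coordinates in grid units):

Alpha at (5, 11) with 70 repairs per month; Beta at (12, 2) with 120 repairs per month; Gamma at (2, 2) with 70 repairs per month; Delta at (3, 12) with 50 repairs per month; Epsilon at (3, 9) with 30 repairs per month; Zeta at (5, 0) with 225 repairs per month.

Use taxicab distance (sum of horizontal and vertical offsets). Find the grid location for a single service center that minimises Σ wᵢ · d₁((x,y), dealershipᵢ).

(5, 2)

Manhattan distance separates: Σwᵢ(|x−xᵢ|+|y−yᵢ|) = Σwᵢ|x−xᵢ| + Σwᵢ|y−yᵢ|, so x and y are optimised independently as 1-D weighted medians.
Total weight W = 565; half = 282.5.
x-coordinate, sorted with cumulative weight:
  x=2 (Gamma, w=70) cum 70
  x=3 (Delta, w=50) cum 120
  x=3 (Epsilon, w=30) cum 150
  x=5 (Alpha, w=70) cum 220
  x=5 (Zeta, w=225) cum 445  ← median
  x=12 (Beta, w=120) cum 565
⇒ x* = 5
y-coordinate, sorted with cumulative weight:
  y=0 (Zeta, w=225) cum 225
  y=2 (Beta, w=120) cum 345  ← median
  y=2 (Gamma, w=70) cum 415
  y=9 (Epsilon, w=30) cum 445
  y=11 (Alpha, w=70) cum 515
  y=12 (Delta, w=50) cum 565
⇒ y* = 2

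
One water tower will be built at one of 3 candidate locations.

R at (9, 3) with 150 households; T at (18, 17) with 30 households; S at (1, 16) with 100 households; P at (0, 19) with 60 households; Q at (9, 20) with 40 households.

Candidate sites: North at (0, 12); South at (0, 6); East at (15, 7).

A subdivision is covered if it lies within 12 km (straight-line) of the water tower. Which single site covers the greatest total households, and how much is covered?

South, covering 250

Coverage radius r = 12 km; a point is covered iff (Δx)²+(Δy)² ≤ 12² = 144.
  North (0, 12): covers {S, P} → 160
  South (0, 6): covers {R, S} → 250
  East (15, 7): covers {R, T} → 180
Maximum coverage at South: 250 households.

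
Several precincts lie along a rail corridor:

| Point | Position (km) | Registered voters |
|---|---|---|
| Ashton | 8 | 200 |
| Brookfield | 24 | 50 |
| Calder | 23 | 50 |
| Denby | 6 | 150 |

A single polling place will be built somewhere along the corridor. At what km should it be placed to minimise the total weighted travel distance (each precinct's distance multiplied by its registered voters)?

x = 8

For a sum of weighted absolute distances on a line, the optimum is the weighted median (not the mean). Total weight W = 450; half-weight = 225.
Sort by position and accumulate weight:
  km 6 (Denby, w=150) → cum 150
  km 8 (Ashton, w=200) → cum 350  ≥ 225 → median here
  km 23 (Calder, w=50) → cum 400
  km 24 (Brookfield, w=50) → cum 450
Optimal location: km 8.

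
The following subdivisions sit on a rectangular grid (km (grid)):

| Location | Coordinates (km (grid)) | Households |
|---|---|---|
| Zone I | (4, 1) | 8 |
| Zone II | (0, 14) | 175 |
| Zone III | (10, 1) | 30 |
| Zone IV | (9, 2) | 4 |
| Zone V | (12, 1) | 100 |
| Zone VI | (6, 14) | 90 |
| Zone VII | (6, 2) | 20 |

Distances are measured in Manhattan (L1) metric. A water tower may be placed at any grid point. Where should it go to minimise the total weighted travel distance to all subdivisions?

(6, 14)

Manhattan distance separates: Σwᵢ(|x−xᵢ|+|y−yᵢ|) = Σwᵢ|x−xᵢ| + Σwᵢ|y−yᵢ|, so x and y are optimised independently as 1-D weighted medians.
Total weight W = 427; half = 213.5.
x-coordinate, sorted with cumulative weight:
  x=0 (Zone II, w=175) cum 175
  x=4 (Zone I, w=8) cum 183
  x=6 (Zone VI, w=90) cum 273  ← median
  x=6 (Zone VII, w=20) cum 293
  x=9 (Zone IV, w=4) cum 297
  x=10 (Zone III, w=30) cum 327
  x=12 (Zone V, w=100) cum 427
⇒ x* = 6
y-coordinate, sorted with cumulative weight:
  y=1 (Zone I, w=8) cum 8
  y=1 (Zone III, w=30) cum 38
  y=1 (Zone V, w=100) cum 138
  y=2 (Zone IV, w=4) cum 142
  y=2 (Zone VII, w=20) cum 162
  y=14 (Zone II, w=175) cum 337  ← median
  y=14 (Zone VI, w=90) cum 427
⇒ y* = 14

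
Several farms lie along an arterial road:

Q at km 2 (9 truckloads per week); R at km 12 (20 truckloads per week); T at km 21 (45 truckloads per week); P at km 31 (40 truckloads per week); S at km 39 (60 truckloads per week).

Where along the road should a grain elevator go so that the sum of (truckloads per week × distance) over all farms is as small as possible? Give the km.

x = 31

For a sum of weighted absolute distances on a line, the optimum is the weighted median (not the mean). Total weight W = 174; half-weight = 87.
Sort by position and accumulate weight:
  km 2 (Q, w=9) → cum 9
  km 12 (R, w=20) → cum 29
  km 21 (T, w=45) → cum 74
  km 31 (P, w=40) → cum 114  ≥ 87 → median here
  km 39 (S, w=60) → cum 174
Optimal location: km 31.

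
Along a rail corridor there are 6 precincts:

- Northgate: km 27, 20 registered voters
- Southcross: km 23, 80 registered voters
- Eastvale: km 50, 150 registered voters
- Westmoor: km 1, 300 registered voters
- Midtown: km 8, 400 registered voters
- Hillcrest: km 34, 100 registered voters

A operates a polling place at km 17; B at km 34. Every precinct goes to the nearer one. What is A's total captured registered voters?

780

The indifferent point is the midpoint (17+34)/2 = 25.5; precincts left of it (closer to A at 17) go to A, those right go to B.
  Westmoor at 1 (w=300) → A
  Midtown at 8 (w=400) → A
  Southcross at 23 (w=80) → A
  Northgate at 27 (w=20) → B
  Hillcrest at 34 (w=100) → B
  Eastvale at 50 (w=150) → B
A captures 780; B captures 270.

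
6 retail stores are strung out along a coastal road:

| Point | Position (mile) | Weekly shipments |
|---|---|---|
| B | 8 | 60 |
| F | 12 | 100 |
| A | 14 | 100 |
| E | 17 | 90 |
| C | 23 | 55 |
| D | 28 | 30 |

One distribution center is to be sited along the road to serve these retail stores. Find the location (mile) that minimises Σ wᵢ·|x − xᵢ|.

For a sum of weighted absolute distances on a line, the optimum is the weighted median (not the mean). Total weight W = 435; half-weight = 217.5.
Sort by position and accumulate weight:
  mile 8 (B, w=60) → cum 60
  mile 12 (F, w=100) → cum 160
  mile 14 (A, w=100) → cum 260  ≥ 217.5 → median here
  mile 17 (E, w=90) → cum 350
  mile 23 (C, w=55) → cum 405
  mile 28 (D, w=30) → cum 435
Optimal location: mile 14.

x = 14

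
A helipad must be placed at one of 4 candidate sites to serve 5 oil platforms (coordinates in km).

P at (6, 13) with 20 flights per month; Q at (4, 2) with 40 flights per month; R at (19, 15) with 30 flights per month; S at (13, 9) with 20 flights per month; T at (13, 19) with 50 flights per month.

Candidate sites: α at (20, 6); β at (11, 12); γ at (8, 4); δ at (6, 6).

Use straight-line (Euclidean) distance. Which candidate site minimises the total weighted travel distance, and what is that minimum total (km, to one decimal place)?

Total weighted distance at each candidate:
  α (20, 6): total = 2135.0
  β (11, 12): total = 1282.7
  γ (8, 4): total = 1762.0
  δ (6, 6): total = 1683.8
Minimum is at β with total 1282.7 km.

β, total 1282.7 km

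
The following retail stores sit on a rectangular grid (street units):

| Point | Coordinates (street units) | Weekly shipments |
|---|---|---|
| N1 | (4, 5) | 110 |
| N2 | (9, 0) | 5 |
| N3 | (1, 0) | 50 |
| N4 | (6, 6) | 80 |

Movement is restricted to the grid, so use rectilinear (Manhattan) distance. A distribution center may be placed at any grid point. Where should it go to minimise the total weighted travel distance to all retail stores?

Manhattan distance separates: Σwᵢ(|x−xᵢ|+|y−yᵢ|) = Σwᵢ|x−xᵢ| + Σwᵢ|y−yᵢ|, so x and y are optimised independently as 1-D weighted medians.
Total weight W = 245; half = 122.5.
x-coordinate, sorted with cumulative weight:
  x=1 (N3, w=50) cum 50
  x=4 (N1, w=110) cum 160  ← median
  x=6 (N4, w=80) cum 240
  x=9 (N2, w=5) cum 245
⇒ x* = 4
y-coordinate, sorted with cumulative weight:
  y=0 (N2, w=5) cum 5
  y=0 (N3, w=50) cum 55
  y=5 (N1, w=110) cum 165  ← median
  y=6 (N4, w=80) cum 245
⇒ y* = 5

(4, 5)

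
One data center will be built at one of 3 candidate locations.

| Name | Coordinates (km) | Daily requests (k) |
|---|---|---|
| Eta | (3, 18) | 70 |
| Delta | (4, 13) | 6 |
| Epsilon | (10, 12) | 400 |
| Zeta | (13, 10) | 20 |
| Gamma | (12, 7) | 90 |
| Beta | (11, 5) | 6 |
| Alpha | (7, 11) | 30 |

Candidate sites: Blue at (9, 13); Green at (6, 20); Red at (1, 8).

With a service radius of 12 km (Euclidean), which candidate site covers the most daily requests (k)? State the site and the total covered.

Blue, covering 622

Coverage radius r = 12 km; a point is covered iff (Δx)²+(Δy)² ≤ 12² = 144.
  Blue (9, 13): covers {Eta, Delta, Epsilon, Zeta, Gamma, Beta, Alpha} → 622
  Green (6, 20): covers {Eta, Delta, Epsilon, Alpha} → 506
  Red (1, 8): covers {Eta, Delta, Epsilon, Gamma, Beta, Alpha} → 602
Maximum coverage at Blue: 622 daily requests (k).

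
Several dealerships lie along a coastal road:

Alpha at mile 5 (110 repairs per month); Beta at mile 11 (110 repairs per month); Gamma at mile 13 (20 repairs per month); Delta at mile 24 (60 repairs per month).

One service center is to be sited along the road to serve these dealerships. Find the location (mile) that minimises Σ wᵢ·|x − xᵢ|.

For a sum of weighted absolute distances on a line, the optimum is the weighted median (not the mean). Total weight W = 300; half-weight = 150.
Sort by position and accumulate weight:
  mile 5 (Alpha, w=110) → cum 110
  mile 11 (Beta, w=110) → cum 220  ≥ 150 → median here
  mile 13 (Gamma, w=20) → cum 240
  mile 24 (Delta, w=60) → cum 300
Optimal location: mile 11.

x = 11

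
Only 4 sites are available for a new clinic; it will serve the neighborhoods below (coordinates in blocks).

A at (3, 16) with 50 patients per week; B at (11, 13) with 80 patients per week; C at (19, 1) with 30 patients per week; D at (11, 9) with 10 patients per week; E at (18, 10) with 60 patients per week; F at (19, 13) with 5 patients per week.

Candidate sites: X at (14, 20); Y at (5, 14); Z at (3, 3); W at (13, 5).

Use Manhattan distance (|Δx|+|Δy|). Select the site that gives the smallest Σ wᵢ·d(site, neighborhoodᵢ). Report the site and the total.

Y, total 2775 blocks

Total weighted distance at each candidate:
  X (14, 20): total = 3310
  Y (5, 14): total = 2775
  Z (3, 3): total = 4220
  W (13, 5): total = 2880
Minimum is at Y with total 2775 blocks.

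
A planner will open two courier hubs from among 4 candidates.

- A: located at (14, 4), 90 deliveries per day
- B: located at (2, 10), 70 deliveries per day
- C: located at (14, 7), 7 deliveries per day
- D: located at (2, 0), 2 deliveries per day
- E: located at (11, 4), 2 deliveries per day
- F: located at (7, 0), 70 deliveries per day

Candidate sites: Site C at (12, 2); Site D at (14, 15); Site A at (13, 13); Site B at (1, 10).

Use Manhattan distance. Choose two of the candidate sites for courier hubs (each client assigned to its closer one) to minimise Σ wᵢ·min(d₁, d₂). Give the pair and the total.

Evaluate every pair (each demand assigned to the nearer of the two):
  {Site C, Site B}: total = 997
  {Site C, Site A}: total = 1909
  {Site C, Site D}: total = 2119
  {Site A, Site B}: total = 2183
  {Site D, Site B}: total = 2286
  {Site D, Site A}: total = 3329
Best pair: {Site C, Site B} with total 997.

{Site C, Site B}, total 997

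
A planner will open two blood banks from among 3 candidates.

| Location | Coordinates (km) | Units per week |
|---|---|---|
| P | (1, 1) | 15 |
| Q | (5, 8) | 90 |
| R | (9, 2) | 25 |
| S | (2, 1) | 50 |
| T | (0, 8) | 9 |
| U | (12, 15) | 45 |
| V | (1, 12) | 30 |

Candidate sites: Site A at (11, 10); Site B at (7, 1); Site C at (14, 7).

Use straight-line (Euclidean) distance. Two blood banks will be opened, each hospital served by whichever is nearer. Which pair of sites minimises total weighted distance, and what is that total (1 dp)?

{Site A, Site B}, total 1589.6

Evaluate every pair (each demand assigned to the nearer of the two):
  {Site A, Site B}: total = 1589.6
  {Site B, Site C}: total = 1887.2
  {Site A, Site C}: total = 2220.2
Best pair: {Site A, Site B} with total 1589.6.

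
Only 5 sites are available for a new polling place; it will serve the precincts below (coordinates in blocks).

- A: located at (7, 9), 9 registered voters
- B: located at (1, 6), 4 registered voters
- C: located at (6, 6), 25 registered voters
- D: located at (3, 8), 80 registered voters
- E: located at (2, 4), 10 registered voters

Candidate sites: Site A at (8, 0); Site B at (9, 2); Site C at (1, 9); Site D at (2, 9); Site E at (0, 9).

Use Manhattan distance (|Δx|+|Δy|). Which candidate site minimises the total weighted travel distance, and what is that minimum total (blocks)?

Total weighted distance at each candidate:
  Site A (8, 0): total = 1482
  Site B (9, 2): total = 1354
  Site C (1, 9): total = 566
  Site D (2, 9): total = 446
  Site E (0, 9): total = 694
Minimum is at Site D with total 446 blocks.

Site D, total 446 blocks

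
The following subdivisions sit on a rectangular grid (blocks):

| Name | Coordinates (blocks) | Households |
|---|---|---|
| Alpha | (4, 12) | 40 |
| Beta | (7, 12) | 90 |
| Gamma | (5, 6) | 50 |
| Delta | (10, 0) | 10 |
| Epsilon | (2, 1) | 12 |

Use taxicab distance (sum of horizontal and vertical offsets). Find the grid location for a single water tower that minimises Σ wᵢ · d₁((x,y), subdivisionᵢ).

Manhattan distance separates: Σwᵢ(|x−xᵢ|+|y−yᵢ|) = Σwᵢ|x−xᵢ| + Σwᵢ|y−yᵢ|, so x and y are optimised independently as 1-D weighted medians.
Total weight W = 202; half = 101.
x-coordinate, sorted with cumulative weight:
  x=2 (Epsilon, w=12) cum 12
  x=4 (Alpha, w=40) cum 52
  x=5 (Gamma, w=50) cum 102  ← median
  x=7 (Beta, w=90) cum 192
  x=10 (Delta, w=10) cum 202
⇒ x* = 5
y-coordinate, sorted with cumulative weight:
  y=0 (Delta, w=10) cum 10
  y=1 (Epsilon, w=12) cum 22
  y=6 (Gamma, w=50) cum 72
  y=12 (Alpha, w=40) cum 112  ← median
  y=12 (Beta, w=90) cum 202
⇒ y* = 12

(5, 12)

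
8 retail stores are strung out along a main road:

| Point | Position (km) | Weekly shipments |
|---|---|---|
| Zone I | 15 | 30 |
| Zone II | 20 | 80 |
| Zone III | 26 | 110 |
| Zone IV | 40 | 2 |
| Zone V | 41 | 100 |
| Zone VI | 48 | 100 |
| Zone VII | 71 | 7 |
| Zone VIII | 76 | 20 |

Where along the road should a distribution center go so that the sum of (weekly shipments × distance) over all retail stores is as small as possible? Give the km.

x = 41

For a sum of weighted absolute distances on a line, the optimum is the weighted median (not the mean). Total weight W = 449; half-weight = 224.5.
Sort by position and accumulate weight:
  km 15 (Zone I, w=30) → cum 30
  km 20 (Zone II, w=80) → cum 110
  km 26 (Zone III, w=110) → cum 220
  km 40 (Zone IV, w=2) → cum 222
  km 41 (Zone V, w=100) → cum 322  ≥ 224.5 → median here
  km 48 (Zone VI, w=100) → cum 422
  km 71 (Zone VII, w=7) → cum 429
  km 76 (Zone VIII, w=20) → cum 449
Optimal location: km 41.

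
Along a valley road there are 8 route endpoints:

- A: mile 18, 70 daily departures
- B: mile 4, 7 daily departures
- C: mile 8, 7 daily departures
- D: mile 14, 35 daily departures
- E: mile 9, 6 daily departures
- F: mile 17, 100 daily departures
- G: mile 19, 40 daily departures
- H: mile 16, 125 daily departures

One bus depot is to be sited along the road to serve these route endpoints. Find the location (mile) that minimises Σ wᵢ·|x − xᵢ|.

For a sum of weighted absolute distances on a line, the optimum is the weighted median (not the mean). Total weight W = 390; half-weight = 195.
Sort by position and accumulate weight:
  mile 4 (B, w=7) → cum 7
  mile 8 (C, w=7) → cum 14
  mile 9 (E, w=6) → cum 20
  mile 14 (D, w=35) → cum 55
  mile 16 (H, w=125) → cum 180
  mile 17 (F, w=100) → cum 280  ≥ 195 → median here
  mile 18 (A, w=70) → cum 350
  mile 19 (G, w=40) → cum 390
Optimal location: mile 17.

x = 17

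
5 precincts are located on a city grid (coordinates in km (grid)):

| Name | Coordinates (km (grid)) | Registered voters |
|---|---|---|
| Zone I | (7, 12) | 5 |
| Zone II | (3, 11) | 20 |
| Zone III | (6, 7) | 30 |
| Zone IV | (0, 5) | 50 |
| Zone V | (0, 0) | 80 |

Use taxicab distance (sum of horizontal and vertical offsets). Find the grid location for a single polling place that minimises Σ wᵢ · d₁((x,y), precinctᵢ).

Manhattan distance separates: Σwᵢ(|x−xᵢ|+|y−yᵢ|) = Σwᵢ|x−xᵢ| + Σwᵢ|y−yᵢ|, so x and y are optimised independently as 1-D weighted medians.
Total weight W = 185; half = 92.5.
x-coordinate, sorted with cumulative weight:
  x=0 (Zone IV, w=50) cum 50
  x=0 (Zone V, w=80) cum 130  ← median
  x=3 (Zone II, w=20) cum 150
  x=6 (Zone III, w=30) cum 180
  x=7 (Zone I, w=5) cum 185
⇒ x* = 0
y-coordinate, sorted with cumulative weight:
  y=0 (Zone V, w=80) cum 80
  y=5 (Zone IV, w=50) cum 130  ← median
  y=7 (Zone III, w=30) cum 160
  y=11 (Zone II, w=20) cum 180
  y=12 (Zone I, w=5) cum 185
⇒ y* = 5

(0, 5)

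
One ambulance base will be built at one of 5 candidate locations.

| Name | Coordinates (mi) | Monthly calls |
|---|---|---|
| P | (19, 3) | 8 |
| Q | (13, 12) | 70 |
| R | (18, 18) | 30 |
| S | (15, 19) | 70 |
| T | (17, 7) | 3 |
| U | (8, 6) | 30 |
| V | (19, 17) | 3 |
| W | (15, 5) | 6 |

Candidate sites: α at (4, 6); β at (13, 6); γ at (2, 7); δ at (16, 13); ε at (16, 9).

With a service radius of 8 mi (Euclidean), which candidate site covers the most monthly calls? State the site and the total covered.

δ, covering 176

Coverage radius r = 8 mi; a point is covered iff (Δx)²+(Δy)² ≤ 8² = 64.
  α (4, 6): covers {U} → 30
  β (13, 6): covers {P, Q, T, U, W} → 117
  γ (2, 7): covers {U} → 30
  δ (16, 13): covers {Q, R, S, T, V} → 176
  ε (16, 9): covers {P, Q, T, W} → 87
Maximum coverage at δ: 176 monthly calls.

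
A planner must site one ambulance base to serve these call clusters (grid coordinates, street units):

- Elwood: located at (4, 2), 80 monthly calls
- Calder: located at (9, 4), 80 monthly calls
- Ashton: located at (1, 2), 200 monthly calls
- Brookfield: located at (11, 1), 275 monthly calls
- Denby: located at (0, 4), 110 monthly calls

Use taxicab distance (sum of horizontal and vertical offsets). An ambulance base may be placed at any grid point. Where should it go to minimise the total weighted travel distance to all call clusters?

(4, 2)

Manhattan distance separates: Σwᵢ(|x−xᵢ|+|y−yᵢ|) = Σwᵢ|x−xᵢ| + Σwᵢ|y−yᵢ|, so x and y are optimised independently as 1-D weighted medians.
Total weight W = 745; half = 372.5.
x-coordinate, sorted with cumulative weight:
  x=0 (Denby, w=110) cum 110
  x=1 (Ashton, w=200) cum 310
  x=4 (Elwood, w=80) cum 390  ← median
  x=9 (Calder, w=80) cum 470
  x=11 (Brookfield, w=275) cum 745
⇒ x* = 4
y-coordinate, sorted with cumulative weight:
  y=1 (Brookfield, w=275) cum 275
  y=2 (Elwood, w=80) cum 355
  y=2 (Ashton, w=200) cum 555  ← median
  y=4 (Calder, w=80) cum 635
  y=4 (Denby, w=110) cum 745
⇒ y* = 2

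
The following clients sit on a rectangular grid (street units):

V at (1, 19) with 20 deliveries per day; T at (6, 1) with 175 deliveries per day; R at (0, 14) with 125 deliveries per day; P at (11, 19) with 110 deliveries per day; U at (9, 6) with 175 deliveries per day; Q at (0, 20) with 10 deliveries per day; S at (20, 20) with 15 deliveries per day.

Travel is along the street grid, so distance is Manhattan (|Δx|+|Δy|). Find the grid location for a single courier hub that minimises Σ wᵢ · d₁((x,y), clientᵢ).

(6, 6)

Manhattan distance separates: Σwᵢ(|x−xᵢ|+|y−yᵢ|) = Σwᵢ|x−xᵢ| + Σwᵢ|y−yᵢ|, so x and y are optimised independently as 1-D weighted medians.
Total weight W = 630; half = 315.
x-coordinate, sorted with cumulative weight:
  x=0 (R, w=125) cum 125
  x=0 (Q, w=10) cum 135
  x=1 (V, w=20) cum 155
  x=6 (T, w=175) cum 330  ← median
  x=9 (U, w=175) cum 505
  x=11 (P, w=110) cum 615
  x=20 (S, w=15) cum 630
⇒ x* = 6
y-coordinate, sorted with cumulative weight:
  y=1 (T, w=175) cum 175
  y=6 (U, w=175) cum 350  ← median
  y=14 (R, w=125) cum 475
  y=19 (V, w=20) cum 495
  y=19 (P, w=110) cum 605
  y=20 (Q, w=10) cum 615
  y=20 (S, w=15) cum 630
⇒ y* = 6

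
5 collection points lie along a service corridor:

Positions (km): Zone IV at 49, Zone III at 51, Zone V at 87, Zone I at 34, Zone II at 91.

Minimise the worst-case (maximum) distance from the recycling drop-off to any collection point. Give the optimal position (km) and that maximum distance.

The 1-center on a line is the midpoint of the two extreme points: leftmost at 34, rightmost at 91.
Optimal location = (34 + 91)/2 = 62.5; maximum distance = (91 − 34)/2 = 28.5.

location 62.5, max distance 28.5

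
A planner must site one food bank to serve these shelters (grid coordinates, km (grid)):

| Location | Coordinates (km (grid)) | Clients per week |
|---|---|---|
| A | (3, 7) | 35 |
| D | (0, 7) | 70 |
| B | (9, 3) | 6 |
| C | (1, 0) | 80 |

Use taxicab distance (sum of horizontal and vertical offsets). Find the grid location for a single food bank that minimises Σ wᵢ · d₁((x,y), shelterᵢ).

Manhattan distance separates: Σwᵢ(|x−xᵢ|+|y−yᵢ|) = Σwᵢ|x−xᵢ| + Σwᵢ|y−yᵢ|, so x and y are optimised independently as 1-D weighted medians.
Total weight W = 191; half = 95.5.
x-coordinate, sorted with cumulative weight:
  x=0 (D, w=70) cum 70
  x=1 (C, w=80) cum 150  ← median
  x=3 (A, w=35) cum 185
  x=9 (B, w=6) cum 191
⇒ x* = 1
y-coordinate, sorted with cumulative weight:
  y=0 (C, w=80) cum 80
  y=3 (B, w=6) cum 86
  y=7 (A, w=35) cum 121  ← median
  y=7 (D, w=70) cum 191
⇒ y* = 7

(1, 7)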